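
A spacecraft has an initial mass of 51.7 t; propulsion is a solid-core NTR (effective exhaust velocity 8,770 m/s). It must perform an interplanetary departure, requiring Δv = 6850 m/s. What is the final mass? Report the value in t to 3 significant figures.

final mass ≈ 23.7 t

From the ideal rocket equation, m₀/m_f = exp(Δv / v_e) = exp(6850 / 8770.0) = exp(0.7811) = 2.1838.
m_f = m₀ / 2.1838 = 51.7 / 2.1838 = 23.6743 t.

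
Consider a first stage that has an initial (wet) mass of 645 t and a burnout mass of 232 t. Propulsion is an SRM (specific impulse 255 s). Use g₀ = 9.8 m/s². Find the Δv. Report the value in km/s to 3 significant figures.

v_e = Isp · g₀ = 255 × 9.8 = 2499.0 m/s.
Δv = v_e · ln(m₀/m_f) = 2499.0 × ln(2.78) = 2499.0 × 1.0225 ≈ 2555.3 m/s.

Δv ≈ 2.56 km/s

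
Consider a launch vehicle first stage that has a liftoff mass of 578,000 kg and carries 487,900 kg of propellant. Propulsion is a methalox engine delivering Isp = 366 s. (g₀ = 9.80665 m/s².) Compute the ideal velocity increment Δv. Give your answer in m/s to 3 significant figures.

Δv ≈ 6670 m/s

v_e = Isp · g₀ = 366 × 9.80665 = 3589.2 m/s.
m_f = m₀ − m_prop = 578,000 − 487,900 = 90,100 kg.
Rocket equation: Δv = v_e · ln(m₀/m_f) = 3589.2 × ln(6.415) = 3589.2 × 1.8587 ≈ 6671.1 m/s.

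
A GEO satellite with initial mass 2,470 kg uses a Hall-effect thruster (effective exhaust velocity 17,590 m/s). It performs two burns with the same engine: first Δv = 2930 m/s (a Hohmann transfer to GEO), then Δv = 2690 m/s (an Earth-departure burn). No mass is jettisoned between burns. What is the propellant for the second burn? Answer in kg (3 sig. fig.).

propellant for the second burn ≈ 297 kg

After the first burn: m = 2470 × exp(−2930/17590.0) = 2470 × 0.84656 = 2,091 kg.
After the second burn: m = 2,091 × exp(−2690/17590.0) = 2,091 × 0.85819 = 1,794.48 kg.
Second-burn propellant = 2,091 − 1,794.48 = 296.52 kg.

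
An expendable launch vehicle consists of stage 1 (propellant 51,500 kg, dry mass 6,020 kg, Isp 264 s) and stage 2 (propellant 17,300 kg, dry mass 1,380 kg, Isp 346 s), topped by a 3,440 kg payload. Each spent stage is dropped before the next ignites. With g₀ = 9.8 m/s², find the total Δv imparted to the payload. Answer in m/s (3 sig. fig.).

Ignition mass of stage 1 = 51,500+6,020 + 17,300+1,380 + 3,440 = 79,640 kg.
Stage 1: m₀ = 79,640 kg, m_f = 79,640 − 51,500 = 28,140 kg; Δv = 264×9.8×ln(2.83) = 2587.2×1.0403 ≈ 2692 m/s.
Stage 2: m₀ = 22,120 kg, m_f = 22,120 − 17,300 = 4,820 kg; Δv = 346×9.8×ln(4.589) = 3390.8×1.5237 ≈ 5167 m/s.
Total Δv = 2692 + 5167 = 7859 m/s.

Δv ≈ 7860 m/s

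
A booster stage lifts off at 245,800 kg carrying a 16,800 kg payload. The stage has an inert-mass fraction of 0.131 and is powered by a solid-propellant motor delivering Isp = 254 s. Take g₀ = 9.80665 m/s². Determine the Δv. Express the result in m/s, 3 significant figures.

Stage wet mass = m₀ − payload = 245,800 − 16,800 = 229,000 kg.
Stage dry mass = ε × stage wet mass = 0.131 × 229,000 = 29,999 kg.
Burnout mass m_f = stage dry + payload = 29,999 + 16,800 = 46,799 kg.
v_e = Isp · g₀ = 254 × 9.80665 = 2490.9 m/s.
Δv = v_e · ln(245,800/46,799) = 2490.9 × ln(5.252) = 2490.9 × 1.6587 ≈ 4132 m/s.

Δv ≈ 4130 m/s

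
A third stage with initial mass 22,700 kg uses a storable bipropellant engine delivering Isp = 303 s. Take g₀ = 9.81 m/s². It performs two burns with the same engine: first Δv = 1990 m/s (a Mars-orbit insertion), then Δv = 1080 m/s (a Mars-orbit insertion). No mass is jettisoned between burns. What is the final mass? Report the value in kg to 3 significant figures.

final mass ≈ 8080 kg

v_e = Isp · g₀ = 303 × 9.81 = 2972.4 m/s.
After the first burn: m = 22700 × exp(−1990/2972.4) = 22700 × 0.51197 = 11,621.7 kg.
After the second burn: m = 11,621.7 × exp(−1080/2972.4) = 11,621.7 × 0.69535 = 8,081.15 kg.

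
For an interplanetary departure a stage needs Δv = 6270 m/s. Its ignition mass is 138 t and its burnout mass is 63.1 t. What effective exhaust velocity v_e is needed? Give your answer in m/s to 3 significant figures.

v_e ≈ 8010 m/s

ln(m₀/m_f) = ln(138000/63100) = ln(2.187) = 0.7825.
From the ideal rocket equation, v_e = Δv / ln(m₀/m_f) = 6270 / 0.7825 = 8012.4 m/s.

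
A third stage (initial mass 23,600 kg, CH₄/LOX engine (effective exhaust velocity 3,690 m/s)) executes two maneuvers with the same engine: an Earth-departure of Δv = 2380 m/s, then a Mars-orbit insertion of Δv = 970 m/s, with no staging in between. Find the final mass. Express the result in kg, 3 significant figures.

final mass ≈ 9520 kg

After the first burn: m = 23600 × exp(−2380/3690.0) = 23600 × 0.52467 = 12,382.2 kg.
After the second burn: m = 12,382.2 × exp(−970/3690.0) = 12,382.2 × 0.76884 = 9,519.93 kg.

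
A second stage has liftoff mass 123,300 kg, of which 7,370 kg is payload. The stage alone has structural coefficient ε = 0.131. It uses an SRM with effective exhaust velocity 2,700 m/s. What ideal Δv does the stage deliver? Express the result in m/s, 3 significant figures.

Δv ≈ 4590 m/s

Stage wet mass = m₀ − payload = 123,300 − 7,370 = 115,930 kg.
Stage dry mass = ε × stage wet mass = 0.131 × 115,930 = 15,186.8 kg.
Burnout mass m_f = stage dry + payload = 15,186.8 + 7,370 = 22,556.8 kg.
By the Tsiolkovsky rocket equation, Δv = v_e · ln(123,300/22,556.8) = 2700.0 × ln(5.466) = 2700.0 × 1.6986 ≈ 4586 m/s.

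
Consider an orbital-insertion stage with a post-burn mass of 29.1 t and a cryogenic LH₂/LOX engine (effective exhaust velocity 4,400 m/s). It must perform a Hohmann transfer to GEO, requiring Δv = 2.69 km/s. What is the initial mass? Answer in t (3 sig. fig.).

initial mass ≈ 53.6 t

m₀/m_f = exp(Δv / v_e) = exp(2690 / 4400.0) = exp(0.6114) = 1.8429.
m₀ = m_f × 1.8429 = 29.1 × 1.8429 = 53.6284 t.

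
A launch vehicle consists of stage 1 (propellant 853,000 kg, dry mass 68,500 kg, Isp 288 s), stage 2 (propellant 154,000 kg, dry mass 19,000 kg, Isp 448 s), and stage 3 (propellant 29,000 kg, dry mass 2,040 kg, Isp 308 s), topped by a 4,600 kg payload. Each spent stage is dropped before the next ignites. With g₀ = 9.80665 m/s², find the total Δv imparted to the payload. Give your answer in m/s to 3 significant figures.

Δv ≈ 14900 m/s

Ignition mass of stage 1 = 853,000+68,500 + 154,000+19,000 + 29,000+2,040 + 4,600 = 1,130,140 kg.
Stage 1: m₀ = 1,130,140 kg, m_f = 1,130,140 − 853,000 = 277,140 kg; Δv = 288×9.80665×ln(4.078) = 2824.3×1.4056 ≈ 3970 m/s.
Stage 2: m₀ = 208,640 kg, m_f = 208,640 − 154,000 = 54,640 kg; Δv = 448×9.80665×ln(3.818) = 4393.4×1.3398 ≈ 5886 m/s.
Stage 3: m₀ = 35,640 kg, m_f = 35,640 − 29,000 = 6,640 kg; Δv = 308×9.80665×ln(5.367) = 3020.4×1.6804 ≈ 5075 m/s.
Total Δv = 3970 + 5886 + 5075 = 14931 m/s.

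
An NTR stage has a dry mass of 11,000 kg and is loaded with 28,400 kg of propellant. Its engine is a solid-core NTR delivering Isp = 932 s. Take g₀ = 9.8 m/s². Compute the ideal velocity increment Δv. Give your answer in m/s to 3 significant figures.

Δv ≈ 11700 m/s

v_e = Isp · g₀ = 932 × 9.8 = 9133.6 m/s.
m₀ = m_dry + m_prop = 11,000 + 28,400 = 39,400 kg.
Rocket equation: Δv = v_e · ln(m₀/m_f) = 9133.6 × ln(3.582) = 9133.6 × 1.2759 ≈ 11653.3 m/s.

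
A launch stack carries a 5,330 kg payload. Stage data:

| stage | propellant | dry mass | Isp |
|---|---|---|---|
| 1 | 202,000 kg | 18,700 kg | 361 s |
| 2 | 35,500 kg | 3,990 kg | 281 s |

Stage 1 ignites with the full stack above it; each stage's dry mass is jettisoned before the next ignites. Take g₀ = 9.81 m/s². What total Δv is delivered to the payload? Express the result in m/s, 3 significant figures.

Ignition mass of stage 1 = 202,000+18,700 + 35,500+3,990 + 5,330 = 265,520 kg.
Stage 1: m₀ = 265,520 kg, m_f = 265,520 − 202,000 = 63,520 kg; Δv = 361×9.81×ln(4.18) = 3541.4×1.4303 ≈ 5065 m/s.
Stage 2: m₀ = 44,820 kg, m_f = 44,820 − 35,500 = 9,320 kg; Δv = 281×9.81×ln(4.809) = 2756.6×1.5705 ≈ 4329 m/s.
Total Δv = 5065 + 4329 = 9394 m/s.

Δv ≈ 9390 m/s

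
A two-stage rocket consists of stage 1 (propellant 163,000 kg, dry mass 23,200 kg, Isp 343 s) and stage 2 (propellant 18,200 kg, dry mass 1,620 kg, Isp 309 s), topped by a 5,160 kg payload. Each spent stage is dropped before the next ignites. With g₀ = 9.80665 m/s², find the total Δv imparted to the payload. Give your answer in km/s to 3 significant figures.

Δv ≈ 8.92 km/s

Ignition mass of stage 1 = 163,000+23,200 + 18,200+1,620 + 5,160 = 211,180 kg.
Stage 1: m₀ = 211,180 kg, m_f = 211,180 − 163,000 = 48,180 kg; Δv = 343×9.80665×ln(4.383) = 3363.7×1.4778 ≈ 4971 m/s.
Stage 2: m₀ = 24,980 kg, m_f = 24,980 − 18,200 = 6,780 kg; Δv = 309×9.80665×ln(3.684) = 3030.3×1.3041 ≈ 3952 m/s.
Total Δv = 4971 + 3952 = 8923 m/s.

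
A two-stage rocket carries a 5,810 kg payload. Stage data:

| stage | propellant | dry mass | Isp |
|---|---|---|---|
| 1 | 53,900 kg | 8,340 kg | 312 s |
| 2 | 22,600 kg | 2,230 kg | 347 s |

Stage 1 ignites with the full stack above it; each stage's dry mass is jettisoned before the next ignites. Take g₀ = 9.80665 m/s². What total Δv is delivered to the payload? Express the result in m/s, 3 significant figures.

Ignition mass of stage 1 = 53,900+8,340 + 22,600+2,230 + 5,810 = 92,880 kg.
Stage 1: m₀ = 92,880 kg, m_f = 92,880 − 53,900 = 38,980 kg; Δv = 312×9.80665×ln(2.383) = 3059.7×0.8683 ≈ 2657 m/s.
Stage 2: m₀ = 30,640 kg, m_f = 30,640 − 22,600 = 8,040 kg; Δv = 347×9.80665×ln(3.811) = 3402.9×1.3379 ≈ 4553 m/s.
Total Δv = 2657 + 4553 = 7210 m/s.

Δv ≈ 7210 m/s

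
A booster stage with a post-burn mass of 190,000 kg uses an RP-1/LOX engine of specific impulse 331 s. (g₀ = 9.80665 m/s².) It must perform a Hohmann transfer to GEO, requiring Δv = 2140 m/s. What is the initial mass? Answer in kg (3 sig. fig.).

v_e = Isp · g₀ = 331 × 9.80665 = 3246.0 m/s.
Rocket equation: m₀/m_f = exp(Δv / v_e) = exp(2140 / 3246.0) = exp(0.6593) = 1.9334.
m₀ = m_f × 1.9334 = 190,000 × 1.9334 = 367,346 kg.

initial mass ≈ 367000 kg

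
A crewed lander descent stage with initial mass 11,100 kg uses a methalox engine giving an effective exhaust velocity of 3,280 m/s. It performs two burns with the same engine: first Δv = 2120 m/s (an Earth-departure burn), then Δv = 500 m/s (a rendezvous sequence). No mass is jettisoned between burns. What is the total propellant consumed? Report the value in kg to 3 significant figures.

total propellant consumed ≈ 6110 kg

After the first burn: m = 11100 × exp(−2120/3280.0) = 11100 × 0.52396 = 5,815.96 kg.
After the second burn: m = 5,815.96 × exp(−500/3280.0) = 5,815.96 × 0.85861 = 4,993.64 kg.
Total propellant = m₀ − m_final = 11100 − 4,993.64 = 6,106.36 kg.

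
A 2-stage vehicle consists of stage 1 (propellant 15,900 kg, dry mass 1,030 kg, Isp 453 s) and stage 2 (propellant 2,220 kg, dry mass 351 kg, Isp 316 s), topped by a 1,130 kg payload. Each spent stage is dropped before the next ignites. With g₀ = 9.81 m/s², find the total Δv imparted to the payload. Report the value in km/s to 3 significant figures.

Δv ≈ 9.38 km/s

Ignition mass of stage 1 = 15,900+1,030 + 2,220+351 + 1,130 = 20,631 kg.
Stage 1: m₀ = 20,631 kg, m_f = 20,631 − 15,900 = 4,731 kg; Δv = 453×9.81×ln(4.361) = 4443.9×1.4727 ≈ 6544 m/s.
Stage 2: m₀ = 3,701 kg, m_f = 3,701 − 2,220 = 1,481 kg; Δv = 316×9.81×ln(2.499) = 3100.0×0.9159 ≈ 2839 m/s.
Total Δv = 6544 + 2839 = 9383 m/s.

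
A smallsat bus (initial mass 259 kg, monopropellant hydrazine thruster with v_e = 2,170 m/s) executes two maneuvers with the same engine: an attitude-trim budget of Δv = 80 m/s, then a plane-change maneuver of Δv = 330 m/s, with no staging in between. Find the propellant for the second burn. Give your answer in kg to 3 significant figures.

propellant for the second burn ≈ 35.2 kg

After the first burn: m = 259 × exp(−80/2170.0) = 259 × 0.96380 = 249.624 kg.
After the second burn: m = 249.624 × exp(−330/2170.0) = 249.624 × 0.85892 = 214.407 kg.
Second-burn propellant = 249.624 − 214.407 = 35.217 kg.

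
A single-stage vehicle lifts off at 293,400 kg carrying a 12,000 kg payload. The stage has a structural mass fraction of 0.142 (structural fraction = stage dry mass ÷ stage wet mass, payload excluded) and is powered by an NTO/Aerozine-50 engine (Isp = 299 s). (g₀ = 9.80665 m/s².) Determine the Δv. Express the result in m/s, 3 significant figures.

Stage wet mass = m₀ − payload = 293,400 − 12,000 = 281,400 kg.
Stage dry mass = ε × stage wet mass = 0.142 × 281,400 = 39,958.8 kg.
Burnout mass m_f = stage dry + payload = 39,958.8 + 12,000 = 51,958.8 kg.
v_e = Isp · g₀ = 299 × 9.80665 = 2932.2 m/s.
Δv = v_e · ln(293,400/51,958.8) = 2932.2 × ln(5.647) = 2932.2 × 1.7311 ≈ 5076 m/s.

Δv ≈ 5080 m/s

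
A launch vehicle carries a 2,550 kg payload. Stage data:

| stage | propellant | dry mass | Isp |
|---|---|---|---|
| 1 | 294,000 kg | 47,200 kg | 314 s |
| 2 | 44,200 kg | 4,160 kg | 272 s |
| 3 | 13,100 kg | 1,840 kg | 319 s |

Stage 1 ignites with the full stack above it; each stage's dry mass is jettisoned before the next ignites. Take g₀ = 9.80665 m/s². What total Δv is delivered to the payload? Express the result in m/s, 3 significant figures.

Ignition mass of stage 1 = 294,000+47,200 + 44,200+4,160 + 13,100+1,840 + 2,550 = 407,050 kg.
Stage 1: m₀ = 407,050 kg, m_f = 407,050 − 294,000 = 113,050 kg; Δv = 314×9.80665×ln(3.601) = 3079.3×1.2811 ≈ 3945 m/s.
Stage 2: m₀ = 65,850 kg, m_f = 65,850 − 44,200 = 21,650 kg; Δv = 272×9.80665×ln(3.042) = 2667.4×1.1124 ≈ 2967 m/s.
Stage 3: m₀ = 17,490 kg, m_f = 17,490 − 13,100 = 4,390 kg; Δv = 319×9.80665×ln(3.984) = 3128.3×1.3823 ≈ 4324 m/s.
Total Δv = 3945 + 2967 + 4324 = 11236 m/s.

Δv ≈ 11200 m/s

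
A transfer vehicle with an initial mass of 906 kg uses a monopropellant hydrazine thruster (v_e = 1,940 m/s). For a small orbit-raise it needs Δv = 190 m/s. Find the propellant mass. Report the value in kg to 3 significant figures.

propellant mass ≈ 84.5 kg

Rocket equation: m₀/m_f = exp(Δv / v_e) = exp(190 / 1940.0) = exp(0.0979) = 1.1029.
m_f = 906 / 1.1029 = 821.471 kg, so propellant = m₀ − m_f = 906 − 821.471 = 84.529 kg.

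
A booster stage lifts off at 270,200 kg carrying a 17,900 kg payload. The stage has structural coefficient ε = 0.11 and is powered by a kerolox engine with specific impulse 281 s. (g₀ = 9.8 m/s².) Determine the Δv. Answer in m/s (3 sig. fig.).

Δv ≈ 4900 m/s

Stage wet mass = m₀ − payload = 270,200 − 17,900 = 252,300 kg.
Stage dry mass = ε × stage wet mass = 0.11 × 252,300 = 27,753 kg.
Burnout mass m_f = stage dry + payload = 27,753 + 17,900 = 45,653 kg.
v_e = Isp · g₀ = 281 × 9.8 = 2753.8 m/s.
From the ideal rocket equation, Δv = v_e · ln(270,200/45,653) = 2753.8 × ln(5.919) = 2753.8 × 1.7781 ≈ 4897 m/s.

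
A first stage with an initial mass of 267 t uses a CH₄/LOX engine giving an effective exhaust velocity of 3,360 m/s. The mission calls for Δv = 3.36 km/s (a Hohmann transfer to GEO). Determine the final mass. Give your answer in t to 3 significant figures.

final mass ≈ 98.2 t

m₀/m_f = exp(Δv / v_e) = exp(3360 / 3360.0) = exp(1.0000) = 2.7183.
m_f = m₀ / 2.7183 = 267 / 2.7183 = 98.2232 t.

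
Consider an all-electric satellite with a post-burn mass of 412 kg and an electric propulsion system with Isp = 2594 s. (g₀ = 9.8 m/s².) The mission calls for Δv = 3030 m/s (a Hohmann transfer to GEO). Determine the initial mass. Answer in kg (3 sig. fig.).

initial mass ≈ 464 kg

v_e = Isp · g₀ = 2594 × 9.8 = 25421.2 m/s.
By the Tsiolkovsky rocket equation, m₀/m_f = exp(Δv / v_e) = exp(3030 / 25421.2) = exp(0.1192) = 1.1266.
m₀ = m_f × 1.1266 = 412 × 1.1266 = 464.159 kg.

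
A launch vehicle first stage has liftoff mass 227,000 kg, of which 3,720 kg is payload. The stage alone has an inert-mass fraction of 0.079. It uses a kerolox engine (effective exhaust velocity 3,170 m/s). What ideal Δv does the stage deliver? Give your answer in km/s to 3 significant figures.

Δv ≈ 7.49 km/s

Stage wet mass = m₀ − payload = 227,000 − 3,720 = 223,280 kg.
Stage dry mass = ε × stage wet mass = 0.079 × 223,280 = 17,639.1 kg.
Burnout mass m_f = stage dry + payload = 17,639.1 + 3,720 = 21,359.1 kg.
Using Δv = v_e ln(m₀/m_f): Δv = v_e · ln(227,000/21,359.1) = 3170.0 × ln(10.63) = 3170.0 × 2.3635 ≈ 7492 m/s.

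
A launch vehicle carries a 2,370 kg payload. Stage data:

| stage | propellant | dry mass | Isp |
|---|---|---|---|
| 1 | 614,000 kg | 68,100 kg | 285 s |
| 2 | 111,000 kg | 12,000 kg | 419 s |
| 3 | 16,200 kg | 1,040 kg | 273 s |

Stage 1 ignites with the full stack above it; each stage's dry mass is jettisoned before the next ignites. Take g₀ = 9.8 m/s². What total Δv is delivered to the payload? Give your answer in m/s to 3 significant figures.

Δv ≈ 14700 m/s

Ignition mass of stage 1 = 614,000+68,100 + 111,000+12,000 + 16,200+1,040 + 2,370 = 824,710 kg.
Stage 1: m₀ = 824,710 kg, m_f = 824,710 − 614,000 = 210,710 kg; Δv = 285×9.8×ln(3.914) = 2793.0×1.3645 ≈ 3811 m/s.
Stage 2: m₀ = 142,610 kg, m_f = 142,610 − 111,000 = 31,610 kg; Δv = 419×9.8×ln(4.512) = 4106.2×1.5066 ≈ 6187 m/s.
Stage 3: m₀ = 19,610 kg, m_f = 19,610 − 16,200 = 3,410 kg; Δv = 273×9.8×ln(5.751) = 2675.4×1.7493 ≈ 4680 m/s.
Total Δv = 3811 + 6187 + 4680 = 14678 m/s.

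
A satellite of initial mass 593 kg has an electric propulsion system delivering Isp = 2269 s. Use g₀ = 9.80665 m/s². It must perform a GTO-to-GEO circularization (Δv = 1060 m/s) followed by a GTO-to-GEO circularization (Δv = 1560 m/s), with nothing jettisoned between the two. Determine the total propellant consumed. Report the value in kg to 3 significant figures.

total propellant consumed ≈ 65.9 kg

v_e = Isp · g₀ = 2269 × 9.80665 = 22251.3 m/s.
After the first burn: m = 593 × exp(−1060/22251.3) = 593 × 0.95348 = 565.414 kg.
After the second burn: m = 565.414 × exp(−1560/22251.3) = 565.414 × 0.93229 = 527.13 kg.
Total propellant = m₀ − m_final = 593 − 527.13 = 65.87 kg.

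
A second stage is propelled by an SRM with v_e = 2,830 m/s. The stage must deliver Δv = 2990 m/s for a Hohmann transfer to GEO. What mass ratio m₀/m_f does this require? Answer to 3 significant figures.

From the ideal rocket equation, m₀/m_f = exp(Δv / v_e) = exp(2990 / 2830.0) = exp(1.0565) = 2.8764.

mass ratio ≈ 2.88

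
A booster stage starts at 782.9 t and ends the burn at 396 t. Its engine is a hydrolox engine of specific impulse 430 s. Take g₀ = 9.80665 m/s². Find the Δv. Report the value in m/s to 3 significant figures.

v_e = Isp · g₀ = 430 × 9.80665 = 4216.9 m/s.
Δv = v_e · ln(m₀/m_f) = 4216.9 × ln(1.977) = 4216.9 × 0.6816 ≈ 2874.2 m/s.

Δv ≈ 2870 m/s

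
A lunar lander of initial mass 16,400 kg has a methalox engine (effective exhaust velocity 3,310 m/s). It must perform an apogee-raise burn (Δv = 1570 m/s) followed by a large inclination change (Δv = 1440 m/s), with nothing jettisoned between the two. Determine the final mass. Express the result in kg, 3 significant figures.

After the first burn: m = 16400 × exp(−1570/3310.0) = 16400 × 0.62231 = 10,205.9 kg.
After the second burn: m = 10,205.9 × exp(−1440/3310.0) = 10,205.9 × 0.64724 = 6,605.67 kg.

final mass ≈ 6610 kg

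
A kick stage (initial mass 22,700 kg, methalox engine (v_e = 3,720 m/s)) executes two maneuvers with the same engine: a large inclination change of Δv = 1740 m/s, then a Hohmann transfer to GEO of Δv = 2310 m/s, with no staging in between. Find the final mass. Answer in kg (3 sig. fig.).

After the first burn: m = 22700 × exp(−1740/3720.0) = 22700 × 0.62642 = 14,219.7 kg.
After the second burn: m = 14,219.7 × exp(−2310/3720.0) = 14,219.7 × 0.53742 = 7,641.95 kg.

final mass ≈ 7640 kg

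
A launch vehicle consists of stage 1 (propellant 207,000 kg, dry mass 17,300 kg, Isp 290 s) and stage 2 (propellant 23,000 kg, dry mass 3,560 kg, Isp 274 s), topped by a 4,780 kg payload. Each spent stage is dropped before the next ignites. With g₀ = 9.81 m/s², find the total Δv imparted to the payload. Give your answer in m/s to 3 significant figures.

Δv ≈ 8280 m/s

Ignition mass of stage 1 = 207,000+17,300 + 23,000+3,560 + 4,780 = 255,640 kg.
Stage 1: m₀ = 255,640 kg, m_f = 255,640 − 207,000 = 48,640 kg; Δv = 290×9.81×ln(5.256) = 2844.9×1.6593 ≈ 4721 m/s.
Stage 2: m₀ = 31,340 kg, m_f = 31,340 − 23,000 = 8,340 kg; Δv = 274×9.81×ln(3.758) = 2687.9×1.3238 ≈ 3558 m/s.
Total Δv = 4721 + 3558 = 8279 m/s.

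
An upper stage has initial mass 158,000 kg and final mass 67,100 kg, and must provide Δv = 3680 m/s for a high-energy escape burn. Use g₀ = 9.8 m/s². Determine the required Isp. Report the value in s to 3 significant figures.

ln(m₀/m_f) = ln(158000/67100) = ln(2.355) = 0.8564.
By the Tsiolkovsky rocket equation, v_e = Δv / ln(m₀/m_f) = 3680 / 0.8564 = 4297.0 m/s.
Isp = v_e / g₀ = 4297.0 / 9.8 = 438.5 s.

Isp ≈ 438 s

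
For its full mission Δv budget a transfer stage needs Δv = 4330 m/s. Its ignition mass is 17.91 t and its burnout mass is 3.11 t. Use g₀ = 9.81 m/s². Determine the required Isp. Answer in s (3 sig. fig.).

Isp ≈ 252 s

ln(m₀/m_f) = ln(17910/3110) = ln(5.759) = 1.7507.
Rocket equation: v_e = Δv / ln(m₀/m_f) = 4330 / 1.7507 = 2473.2 m/s.
Isp = v_e / g₀ = 2473.2 / 9.81 = 252.1 s.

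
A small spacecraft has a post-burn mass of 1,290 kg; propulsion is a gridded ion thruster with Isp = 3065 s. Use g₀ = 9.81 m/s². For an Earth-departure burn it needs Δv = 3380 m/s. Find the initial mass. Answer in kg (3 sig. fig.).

v_e = Isp · g₀ = 3065 × 9.81 = 30067.7 m/s.
Using Δv = v_e ln(m₀/m_f): m₀/m_f = exp(Δv / v_e) = exp(3380 / 30067.7) = exp(0.1124) = 1.1190.
m₀ = m_f × 1.1190 = 1,290 × 1.1190 = 1,443.51 kg.

initial mass ≈ 1440 kg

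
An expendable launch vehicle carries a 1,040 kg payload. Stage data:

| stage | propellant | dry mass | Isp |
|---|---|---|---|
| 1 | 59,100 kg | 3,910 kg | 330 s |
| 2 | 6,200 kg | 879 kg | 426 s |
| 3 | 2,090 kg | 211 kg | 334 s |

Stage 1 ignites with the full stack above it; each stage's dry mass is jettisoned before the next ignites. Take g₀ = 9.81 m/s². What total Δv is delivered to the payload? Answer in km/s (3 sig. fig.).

Δv ≈ 12.3 km/s

Ignition mass of stage 1 = 59,100+3,910 + 6,200+879 + 2,090+211 + 1,040 = 73,430 kg.
Stage 1: m₀ = 73,430 kg, m_f = 73,430 − 59,100 = 14,330 kg; Δv = 330×9.81×ln(5.124) = 3237.3×1.6340 ≈ 5290 m/s.
Stage 2: m₀ = 10,420 kg, m_f = 10,420 − 6,200 = 4,220 kg; Δv = 426×9.81×ln(2.469) = 4179.1×0.9039 ≈ 3777 m/s.
Stage 3: m₀ = 3,341 kg, m_f = 3,341 − 2,090 = 1,251 kg; Δv = 334×9.81×ln(2.671) = 3276.5×0.9823 ≈ 3219 m/s.
Total Δv = 5290 + 3777 + 3219 = 12286 m/s.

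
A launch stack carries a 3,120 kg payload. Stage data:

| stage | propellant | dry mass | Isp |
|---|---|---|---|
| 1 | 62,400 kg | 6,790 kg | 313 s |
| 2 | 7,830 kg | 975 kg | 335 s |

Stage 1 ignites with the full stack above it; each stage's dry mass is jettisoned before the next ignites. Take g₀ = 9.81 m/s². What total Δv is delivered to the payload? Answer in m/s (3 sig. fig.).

Ignition mass of stage 1 = 62,400+6,790 + 7,830+975 + 3,120 = 81,115 kg.
Stage 1: m₀ = 81,115 kg, m_f = 81,115 − 62,400 = 18,715 kg; Δv = 313×9.81×ln(4.334) = 3070.5×1.4665 ≈ 4503 m/s.
Stage 2: m₀ = 11,925 kg, m_f = 11,925 − 7,830 = 4,095 kg; Δv = 335×9.81×ln(2.912) = 3286.4×1.0689 ≈ 3513 m/s.
Total Δv = 4503 + 3513 = 8016 m/s.

Δv ≈ 8020 m/s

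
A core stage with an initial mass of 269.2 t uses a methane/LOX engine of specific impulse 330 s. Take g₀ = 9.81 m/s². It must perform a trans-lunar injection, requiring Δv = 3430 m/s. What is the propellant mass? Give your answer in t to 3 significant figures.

v_e = Isp · g₀ = 330 × 9.81 = 3237.3 m/s.
By the Tsiolkovsky rocket equation, m₀/m_f = exp(Δv / v_e) = exp(3430 / 3237.3) = exp(1.0595) = 2.8850.
m_f = 269.2 / 2.8850 = 93.3102 t, so propellant = m₀ − m_f = 269.2 − 93.3102 = 175.8898 t.

propellant mass ≈ 176 t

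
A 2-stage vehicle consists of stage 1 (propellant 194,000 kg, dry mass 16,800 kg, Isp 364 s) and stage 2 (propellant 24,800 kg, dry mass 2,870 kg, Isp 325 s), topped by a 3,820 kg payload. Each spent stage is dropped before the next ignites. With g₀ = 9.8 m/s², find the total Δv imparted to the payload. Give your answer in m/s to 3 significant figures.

Ignition mass of stage 1 = 194,000+16,800 + 24,800+2,870 + 3,820 = 242,290 kg.
Stage 1: m₀ = 242,290 kg, m_f = 242,290 − 194,000 = 48,290 kg; Δv = 364×9.8×ln(5.017) = 3567.2×1.6129 ≈ 5754 m/s.
Stage 2: m₀ = 31,490 kg, m_f = 31,490 − 24,800 = 6,690 kg; Δv = 325×9.8×ln(4.707) = 3185.0×1.5491 ≈ 4934 m/s.
Total Δv = 5754 + 4934 = 10688 m/s.

Δv ≈ 10700 m/s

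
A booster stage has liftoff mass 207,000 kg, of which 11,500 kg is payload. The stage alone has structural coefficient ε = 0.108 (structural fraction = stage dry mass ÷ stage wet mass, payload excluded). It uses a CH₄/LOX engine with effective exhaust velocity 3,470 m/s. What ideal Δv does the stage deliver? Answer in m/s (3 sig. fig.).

Stage wet mass = m₀ − payload = 207,000 − 11,500 = 195,500 kg.
Stage dry mass = ε × stage wet mass = 0.108 × 195,500 = 21,114 kg.
Burnout mass m_f = stage dry + payload = 21,114 + 11,500 = 32,614 kg.
Δv = v_e · ln(207,000/32,614) = 3470.0 × ln(6.347) = 3470.0 × 1.8480 ≈ 6412 m/s.

Δv ≈ 6410 m/s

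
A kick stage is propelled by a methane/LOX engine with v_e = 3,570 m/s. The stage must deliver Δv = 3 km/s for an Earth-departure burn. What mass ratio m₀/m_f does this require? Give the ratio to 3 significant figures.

m₀/m_f = exp(Δv / v_e) = exp(3000 / 3570.0) = exp(0.8403) = 2.3171.

mass ratio ≈ 2.32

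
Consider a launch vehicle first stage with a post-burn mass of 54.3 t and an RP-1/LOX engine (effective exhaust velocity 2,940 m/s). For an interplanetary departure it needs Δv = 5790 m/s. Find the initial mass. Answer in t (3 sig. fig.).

initial mass ≈ 389 t

From the ideal rocket equation, m₀/m_f = exp(Δv / v_e) = exp(5790 / 2940.0) = exp(1.9694) = 7.1663.
m₀ = m_f × 7.1663 = 54.3 × 7.1663 = 389.13 t.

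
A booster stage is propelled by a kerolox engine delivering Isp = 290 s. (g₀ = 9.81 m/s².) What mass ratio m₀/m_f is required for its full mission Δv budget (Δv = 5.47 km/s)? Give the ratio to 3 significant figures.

v_e = Isp · g₀ = 290 × 9.81 = 2844.9 m/s.
By the Tsiolkovsky rocket equation, m₀/m_f = exp(Δv / v_e) = exp(5470 / 2844.9) = exp(1.9227) = 6.8397.

mass ratio ≈ 6.84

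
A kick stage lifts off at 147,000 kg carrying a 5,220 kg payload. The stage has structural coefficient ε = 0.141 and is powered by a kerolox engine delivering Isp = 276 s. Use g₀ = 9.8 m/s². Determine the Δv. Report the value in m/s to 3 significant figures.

Stage wet mass = m₀ − payload = 147,000 − 5,220 = 141,780 kg.
Stage dry mass = ε × stage wet mass = 0.141 × 141,780 = 19,991 kg.
Burnout mass m_f = stage dry + payload = 19,991 + 5,220 = 25,211 kg.
v_e = Isp · g₀ = 276 × 9.8 = 2704.8 m/s.
Using Δv = v_e ln(m₀/m_f): Δv = v_e · ln(147,000/25,211) = 2704.8 × ln(5.831) = 2704.8 × 1.7632 ≈ 4769 m/s.

Δv ≈ 4770 m/s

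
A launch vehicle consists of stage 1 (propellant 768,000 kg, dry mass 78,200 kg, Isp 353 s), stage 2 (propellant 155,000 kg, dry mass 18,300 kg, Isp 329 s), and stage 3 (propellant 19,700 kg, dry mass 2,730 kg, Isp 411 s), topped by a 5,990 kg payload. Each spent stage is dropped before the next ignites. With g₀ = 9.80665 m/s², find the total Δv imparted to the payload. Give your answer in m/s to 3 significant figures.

Ignition mass of stage 1 = 768,000+78,200 + 155,000+18,300 + 19,700+2,730 + 5,990 = 1,047,920 kg.
Stage 1: m₀ = 1,047,920 kg, m_f = 1,047,920 − 768,000 = 279,920 kg; Δv = 353×9.80665×ln(3.744) = 3461.7×1.3201 ≈ 4570 m/s.
Stage 2: m₀ = 201,720 kg, m_f = 201,720 − 155,000 = 46,720 kg; Δv = 329×9.80665×ln(4.318) = 3226.4×1.4627 ≈ 4719 m/s.
Stage 3: m₀ = 28,420 kg, m_f = 28,420 − 19,700 = 8,720 kg; Δv = 411×9.80665×ln(3.259) = 4030.5×1.1815 ≈ 4762 m/s.
Total Δv = 4570 + 4719 + 4762 = 14051 m/s.

Δv ≈ 14100 m/s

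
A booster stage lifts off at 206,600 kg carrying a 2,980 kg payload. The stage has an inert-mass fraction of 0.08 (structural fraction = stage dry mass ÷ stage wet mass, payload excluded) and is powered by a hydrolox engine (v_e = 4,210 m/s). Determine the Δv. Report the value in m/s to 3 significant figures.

Δv ≈ 9990 m/s

Stage wet mass = m₀ − payload = 206,600 − 2,980 = 203,620 kg.
Stage dry mass = ε × stage wet mass = 0.08 × 203,620 = 16,289.6 kg.
Burnout mass m_f = stage dry + payload = 16,289.6 + 2,980 = 19,269.6 kg.
Δv = v_e · ln(206,600/19,269.6) = 4210.0 × ln(10.72) = 4210.0 × 2.3723 ≈ 9987 m/s.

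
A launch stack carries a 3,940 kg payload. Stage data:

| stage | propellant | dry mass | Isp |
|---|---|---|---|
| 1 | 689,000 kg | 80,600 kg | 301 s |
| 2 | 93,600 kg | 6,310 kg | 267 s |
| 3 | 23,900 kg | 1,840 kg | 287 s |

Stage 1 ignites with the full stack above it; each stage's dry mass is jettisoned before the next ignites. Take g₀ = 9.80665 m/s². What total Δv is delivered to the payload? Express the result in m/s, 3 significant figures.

Δv ≈ 12200 m/s

Ignition mass of stage 1 = 689,000+80,600 + 93,600+6,310 + 23,900+1,840 + 3,940 = 899,190 kg.
Stage 1: m₀ = 899,190 kg, m_f = 899,190 − 689,000 = 210,190 kg; Δv = 301×9.80665×ln(4.278) = 2951.8×1.4535 ≈ 4290 m/s.
Stage 2: m₀ = 129,590 kg, m_f = 129,590 − 93,600 = 35,990 kg; Δv = 267×9.80665×ln(3.601) = 2618.4×1.2811 ≈ 3354 m/s.
Stage 3: m₀ = 29,680 kg, m_f = 29,680 − 23,900 = 5,780 kg; Δv = 287×9.80665×ln(5.135) = 2814.5×1.6361 ≈ 4605 m/s.
Total Δv = 4290 + 3354 + 4605 = 12249 m/s.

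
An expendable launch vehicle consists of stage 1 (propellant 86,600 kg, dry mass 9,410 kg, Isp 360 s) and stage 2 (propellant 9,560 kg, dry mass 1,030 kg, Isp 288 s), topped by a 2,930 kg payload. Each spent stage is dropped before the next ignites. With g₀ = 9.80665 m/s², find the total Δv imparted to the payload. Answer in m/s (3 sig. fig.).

Δv ≈ 8990 m/s

Ignition mass of stage 1 = 86,600+9,410 + 9,560+1,030 + 2,930 = 109,530 kg.
Stage 1: m₀ = 109,530 kg, m_f = 109,530 − 86,600 = 22,930 kg; Δv = 360×9.80665×ln(4.777) = 3530.4×1.5638 ≈ 5521 m/s.
Stage 2: m₀ = 13,520 kg, m_f = 13,520 − 9,560 = 3,960 kg; Δv = 288×9.80665×ln(3.414) = 2824.3×1.2279 ≈ 3468 m/s.
Total Δv = 5521 + 3468 = 8989 m/s.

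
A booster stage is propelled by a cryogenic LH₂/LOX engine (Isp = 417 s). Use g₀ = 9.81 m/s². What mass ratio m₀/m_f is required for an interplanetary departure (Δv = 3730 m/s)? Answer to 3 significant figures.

v_e = Isp · g₀ = 417 × 9.81 = 4090.8 m/s.
m₀/m_f = exp(Δv / v_e) = exp(3730 / 4090.8) = exp(0.9118) = 2.4888.

mass ratio ≈ 2.49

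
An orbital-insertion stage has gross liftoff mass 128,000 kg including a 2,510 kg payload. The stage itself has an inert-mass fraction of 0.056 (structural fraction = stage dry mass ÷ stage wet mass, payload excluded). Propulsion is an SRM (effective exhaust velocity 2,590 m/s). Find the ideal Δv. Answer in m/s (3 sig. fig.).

Stage wet mass = m₀ − payload = 128,000 − 2,510 = 125,490 kg.
Stage dry mass = ε × stage wet mass = 0.056 × 125,490 = 7,027.44 kg.
Burnout mass m_f = stage dry + payload = 7,027.44 + 2,510 = 9,537.44 kg.
From the ideal rocket equation, Δv = v_e · ln(128,000/9,537.44) = 2590.0 × ln(13.42) = 2590.0 × 2.5968 ≈ 6726 m/s.

Δv ≈ 6730 m/s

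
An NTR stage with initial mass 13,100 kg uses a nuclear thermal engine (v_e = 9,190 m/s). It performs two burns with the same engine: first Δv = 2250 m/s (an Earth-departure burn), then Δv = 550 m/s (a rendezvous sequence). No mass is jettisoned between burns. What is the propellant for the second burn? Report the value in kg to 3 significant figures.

propellant for the second burn ≈ 596 kg

After the first burn: m = 13100 × exp(−2250/9190.0) = 13100 × 0.78284 = 10,255.2 kg.
After the second burn: m = 10,255.2 × exp(−550/9190.0) = 10,255.2 × 0.94191 = 9,659.48 kg.
Second-burn propellant = 10,255.2 − 9,659.48 = 595.72 kg.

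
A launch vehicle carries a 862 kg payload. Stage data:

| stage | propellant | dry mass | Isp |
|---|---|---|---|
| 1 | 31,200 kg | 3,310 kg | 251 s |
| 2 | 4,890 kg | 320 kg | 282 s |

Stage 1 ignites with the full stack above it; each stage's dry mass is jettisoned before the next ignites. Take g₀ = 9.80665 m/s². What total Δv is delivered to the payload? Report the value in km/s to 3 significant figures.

Δv ≈ 8.13 km/s

Ignition mass of stage 1 = 31,200+3,310 + 4,890+320 + 862 = 40,582 kg.
Stage 1: m₀ = 40,582 kg, m_f = 40,582 − 31,200 = 9,382 kg; Δv = 251×9.80665×ln(4.326) = 2461.5×1.4645 ≈ 3605 m/s.
Stage 2: m₀ = 6,072 kg, m_f = 6,072 − 4,890 = 1,182 kg; Δv = 282×9.80665×ln(5.137) = 2765.5×1.6365 ≈ 4526 m/s.
Total Δv = 3605 + 4526 = 8131 m/s.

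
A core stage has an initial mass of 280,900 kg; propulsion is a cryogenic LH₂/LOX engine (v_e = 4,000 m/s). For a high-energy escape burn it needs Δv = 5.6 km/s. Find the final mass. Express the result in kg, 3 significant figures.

final mass ≈ 69300 kg

m₀/m_f = exp(Δv / v_e) = exp(5600 / 4000.0) = exp(1.4000) = 4.0552.
m_f = m₀ / 4.0552 = 280,900 / 4.0552 = 69,269.1 kg.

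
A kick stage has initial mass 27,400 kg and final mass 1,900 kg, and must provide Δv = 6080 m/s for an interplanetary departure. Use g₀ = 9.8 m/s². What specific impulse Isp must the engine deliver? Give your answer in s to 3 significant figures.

Isp ≈ 232 s

ln(m₀/m_f) = ln(27400/1900) = ln(14.42) = 2.6687.
v_e = Δv / ln(m₀/m_f) = 6080 / 2.6687 = 2278.3 m/s.
Isp = v_e / g₀ = 2278.3 / 9.8 = 232.5 s.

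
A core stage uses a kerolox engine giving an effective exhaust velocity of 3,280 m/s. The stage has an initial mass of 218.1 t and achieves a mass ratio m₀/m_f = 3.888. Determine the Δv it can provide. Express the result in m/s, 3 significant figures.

Δv = v_e · ln(3.888) = 3280.0 × 1.3579 ≈ 4453.9 m/s.

Δv ≈ 4450 m/s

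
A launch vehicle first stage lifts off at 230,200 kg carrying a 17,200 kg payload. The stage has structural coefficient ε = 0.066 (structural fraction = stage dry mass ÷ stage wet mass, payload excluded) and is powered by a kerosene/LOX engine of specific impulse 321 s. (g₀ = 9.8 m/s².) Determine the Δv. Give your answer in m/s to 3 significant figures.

Δv ≈ 6280 m/s

Stage wet mass = m₀ − payload = 230,200 − 17,200 = 213,000 kg.
Stage dry mass = ε × stage wet mass = 0.066 × 213,000 = 14,058 kg.
Burnout mass m_f = stage dry + payload = 14,058 + 17,200 = 31,258 kg.
v_e = Isp · g₀ = 321 × 9.8 = 3145.8 m/s.
By the Tsiolkovsky rocket equation, Δv = v_e · ln(230,200/31,258) = 3145.8 × ln(7.365) = 3145.8 × 1.9967 ≈ 6281 m/s.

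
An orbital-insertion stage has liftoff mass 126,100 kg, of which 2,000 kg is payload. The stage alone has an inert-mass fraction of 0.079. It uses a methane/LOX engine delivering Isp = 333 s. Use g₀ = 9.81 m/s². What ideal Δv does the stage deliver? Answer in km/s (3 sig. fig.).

Stage wet mass = m₀ − payload = 126,100 − 2,000 = 124,100 kg.
Stage dry mass = ε × stage wet mass = 0.079 × 124,100 = 9,803.9 kg.
Burnout mass m_f = stage dry + payload = 9,803.9 + 2,000 = 11,803.9 kg.
v_e = Isp · g₀ = 333 × 9.81 = 3266.7 m/s.
By the Tsiolkovsky rocket equation, Δv = v_e · ln(126,100/11,803.9) = 3266.7 × ln(10.68) = 3266.7 × 2.3686 ≈ 7738 m/s.

Δv ≈ 7.74 km/s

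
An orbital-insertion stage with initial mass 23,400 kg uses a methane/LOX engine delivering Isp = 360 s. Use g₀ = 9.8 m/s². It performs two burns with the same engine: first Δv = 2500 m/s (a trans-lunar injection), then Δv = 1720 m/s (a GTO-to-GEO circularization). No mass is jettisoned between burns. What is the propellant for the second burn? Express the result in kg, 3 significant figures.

v_e = Isp · g₀ = 360 × 9.8 = 3528.0 m/s.
After the first burn: m = 23400 × exp(−2500/3528.0) = 23400 × 0.49232 = 11,520.3 kg.
After the second burn: m = 11,520.3 × exp(−1720/3528.0) = 11,520.3 × 0.61414 = 7,075.08 kg.
Second-burn propellant = 11,520.3 − 7,075.08 = 4,445.22 kg.

propellant for the second burn ≈ 4450 kg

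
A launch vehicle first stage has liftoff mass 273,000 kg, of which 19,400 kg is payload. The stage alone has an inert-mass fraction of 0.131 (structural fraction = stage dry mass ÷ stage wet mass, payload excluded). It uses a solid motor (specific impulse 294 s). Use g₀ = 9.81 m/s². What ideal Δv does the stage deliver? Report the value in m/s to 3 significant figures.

Stage wet mass = m₀ − payload = 273,000 − 19,400 = 253,600 kg.
Stage dry mass = ε × stage wet mass = 0.131 × 253,600 = 33,221.6 kg.
Burnout mass m_f = stage dry + payload = 33,221.6 + 19,400 = 52,621.6 kg.
v_e = Isp · g₀ = 294 × 9.81 = 2884.1 m/s.
Δv = v_e · ln(273,000/52,621.6) = 2884.1 × ln(5.188) = 2884.1 × 1.6463 ≈ 4748 m/s.

Δv ≈ 4750 m/s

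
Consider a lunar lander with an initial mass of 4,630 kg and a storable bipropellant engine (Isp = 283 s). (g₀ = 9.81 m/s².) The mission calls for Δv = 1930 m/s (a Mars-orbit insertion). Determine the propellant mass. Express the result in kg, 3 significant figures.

propellant mass ≈ 2320 kg

v_e = Isp · g₀ = 283 × 9.81 = 2776.2 m/s.
Rocket equation: m₀/m_f = exp(Δv / v_e) = exp(1930 / 2776.2) = exp(0.6952) = 2.0041.
m_f = 4,630 / 2.0041 = 2,310.26 kg, so propellant = m₀ − m_f = 4,630 − 2,310.26 = 2,319.74 kg.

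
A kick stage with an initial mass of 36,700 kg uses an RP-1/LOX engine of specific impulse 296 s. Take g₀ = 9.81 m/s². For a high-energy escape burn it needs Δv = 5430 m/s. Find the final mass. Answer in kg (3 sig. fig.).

v_e = Isp · g₀ = 296 × 9.81 = 2903.8 m/s.
Using Δv = v_e ln(m₀/m_f): m₀/m_f = exp(Δv / v_e) = exp(5430 / 2903.8) = exp(1.8700) = 6.4882.
m_f = m₀ / 6.4882 = 36,700 / 6.4882 = 5,656.42 kg.

final mass ≈ 5660 kg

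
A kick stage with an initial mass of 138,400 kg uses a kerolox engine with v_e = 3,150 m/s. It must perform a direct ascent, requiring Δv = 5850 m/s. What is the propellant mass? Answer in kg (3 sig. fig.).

propellant mass ≈ 117000 kg

m₀/m_f = exp(Δv / v_e) = exp(5850 / 3150.0) = exp(1.8571) = 6.4054.
m_f = 138,400 / 6.4054 = 21,606.8 kg, so propellant = m₀ − m_f = 138,400 − 21,606.8 = 116,793.2 kg.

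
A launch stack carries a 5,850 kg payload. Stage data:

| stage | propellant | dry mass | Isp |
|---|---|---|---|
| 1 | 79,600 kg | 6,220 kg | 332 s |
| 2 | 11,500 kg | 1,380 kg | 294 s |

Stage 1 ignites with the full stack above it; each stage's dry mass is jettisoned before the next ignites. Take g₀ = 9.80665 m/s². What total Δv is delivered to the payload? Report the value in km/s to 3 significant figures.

Ignition mass of stage 1 = 79,600+6,220 + 11,500+1,380 + 5,850 = 104,550 kg.
Stage 1: m₀ = 104,550 kg, m_f = 104,550 − 79,600 = 24,950 kg; Δv = 332×9.80665×ln(4.19) = 3255.8×1.4328 ≈ 4665 m/s.
Stage 2: m₀ = 18,730 kg, m_f = 18,730 − 11,500 = 7,230 kg; Δv = 294×9.80665×ln(2.591) = 2883.2×0.9519 ≈ 2744 m/s.
Total Δv = 4665 + 2744 = 7409 m/s.

Δv ≈ 7.41 km/s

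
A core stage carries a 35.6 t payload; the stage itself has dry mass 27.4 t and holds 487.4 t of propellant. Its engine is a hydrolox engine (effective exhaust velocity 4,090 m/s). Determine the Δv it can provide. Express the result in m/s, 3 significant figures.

Δv ≈ 8870 m/s

m₀ = payload + dry + propellant = 35.6 + 27.4 + 487.4 = 550.4 t.
m_f = payload + dry = 35.6 + 27.4 = 63 t.
Δv = v_e · ln(m₀/m_f) = 4090.0 × ln(8.737) = 4090.0 × 2.1675 ≈ 8865.1 m/s.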